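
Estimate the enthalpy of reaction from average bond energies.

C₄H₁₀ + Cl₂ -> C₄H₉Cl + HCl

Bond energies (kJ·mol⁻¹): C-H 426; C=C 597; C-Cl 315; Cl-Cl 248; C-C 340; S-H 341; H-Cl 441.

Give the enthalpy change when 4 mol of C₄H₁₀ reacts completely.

Bonds broken (reactants):
  C-C: 3 × 340 = 1020
  C-H: 10 × 426 = 4260
  Cl-Cl: 1 × 248 = 248
  Σ(broken) = 5528 kJ
Bonds formed (products):
  C-C: 3 × 340 = 1020
  C-Cl: 1 × 315 = 315
  C-H: 9 × 426 = 3834
  H-Cl: 1 × 441 = 441
  Σ(formed) = 5610 kJ
ΔH = Σ(broken) − Σ(formed) = 5528 − 5610 = −82 kJ
For 4× the reaction as written: 4 × (−82) = −328 kJ

ΔH = −328 kJ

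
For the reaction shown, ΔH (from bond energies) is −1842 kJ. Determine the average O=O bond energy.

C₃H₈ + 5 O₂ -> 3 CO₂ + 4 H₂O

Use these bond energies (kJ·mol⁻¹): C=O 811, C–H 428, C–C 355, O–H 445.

Let D be the O=O bond energy.
Σ(broken) = 2×355 + 8×428 + 5×D = 4134 + 5D
Σ(formed) = 6×811 + 8×445 = 8426
ΔH = Σ(broken) − Σ(formed) = (4134 + 5D) − (8426) = −4292 + 5D
Setting this equal to −1842 kJ gives 5D = 2450, so D = 490 kJ/mol.

D(O=O) ≈ 490 kJ/mol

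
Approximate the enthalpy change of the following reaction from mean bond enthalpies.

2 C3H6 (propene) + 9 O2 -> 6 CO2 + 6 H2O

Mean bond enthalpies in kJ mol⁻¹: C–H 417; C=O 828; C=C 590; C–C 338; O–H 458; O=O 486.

Bonds broken (reactants):
  C–C: 2 × 338 = 676
  C–H: 12 × 417 = 5004
  C=C: 2 × 590 = 1180
  O=O: 9 × 486 = 4374
  Σ(broken) = 11234 kJ
Bonds formed (products):
  C=O: 12 × 828 = 9936
  O–H: 12 × 458 = 5496
  Σ(formed) = 15432 kJ
ΔH = Σ(broken) − Σ(formed) = 11234 − 15432 = −4198 kJ

ΔH ≈ −4198 kJ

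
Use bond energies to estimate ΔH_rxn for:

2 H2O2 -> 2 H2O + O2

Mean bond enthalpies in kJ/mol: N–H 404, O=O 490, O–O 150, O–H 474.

Bonds broken (reactants):
  O–H: 4 × 474 = 1896
  O–O: 2 × 150 = 300
  Σ(broken) = 2196 kJ
Bonds formed (products):
  O–H: 4 × 474 = 1896
  O=O: 1 × 490 = 490
  Σ(formed) = 2386 kJ
ΔH = Σ(broken) − Σ(formed) = 2196 − 2386 = −190 kJ

ΔH ≈ −190 kJ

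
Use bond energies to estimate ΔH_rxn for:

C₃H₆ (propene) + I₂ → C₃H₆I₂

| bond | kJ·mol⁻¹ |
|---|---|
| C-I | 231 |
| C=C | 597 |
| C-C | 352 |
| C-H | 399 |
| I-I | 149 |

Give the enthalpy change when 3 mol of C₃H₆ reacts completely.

ΔH = −204 kJ

Bonds broken (reactants):
  C-C: 1 × 352 = 352
  C-H: 6 × 399 = 2394
  C=C: 1 × 597 = 597
  I-I: 1 × 149 = 149
  Σ(broken) = 3492 kJ
Bonds formed (products):
  C-C: 2 × 352 = 704
  C-H: 6 × 399 = 2394
  C-I: 2 × 231 = 462
  Σ(formed) = 3560 kJ
ΔH = Σ(broken) − Σ(formed) = 3492 − 3560 = −68 kJ
For 3× the reaction as written: 3 × (−68) = −204 kJ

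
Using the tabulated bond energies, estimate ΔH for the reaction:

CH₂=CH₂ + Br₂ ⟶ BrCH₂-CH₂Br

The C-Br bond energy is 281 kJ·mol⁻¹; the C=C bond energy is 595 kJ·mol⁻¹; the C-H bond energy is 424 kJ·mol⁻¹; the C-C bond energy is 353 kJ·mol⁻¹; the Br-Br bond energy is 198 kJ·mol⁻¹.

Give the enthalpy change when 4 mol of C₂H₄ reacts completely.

Bonds broken (reactants):
  Br-Br: 1 × 198 = 198
  C-H: 4 × 424 = 1696
  C=C: 1 × 595 = 595
  Σ(broken) = 2489 kJ
Bonds formed (products):
  C-Br: 2 × 281 = 562
  C-C: 1 × 353 = 353
  C-H: 4 × 424 = 1696
  Σ(formed) = 2611 kJ
ΔH = Σ(broken) − Σ(formed) = 2489 − 2611 = −122 kJ
For 4× the reaction as written: 4 × (−122) = −488 kJ

ΔH = −488 kJ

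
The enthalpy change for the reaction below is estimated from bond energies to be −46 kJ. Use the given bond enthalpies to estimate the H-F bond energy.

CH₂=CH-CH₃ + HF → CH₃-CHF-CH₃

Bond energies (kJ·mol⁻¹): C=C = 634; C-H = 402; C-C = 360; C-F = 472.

Let D be the H-F bond energy.
Σ(broken) = 1×360 + 6×402 + 1×634 + 1×D = 3406 + D
Σ(formed) = 2×360 + 1×472 + 7×402 = 4006
ΔH = Σ(broken) − Σ(formed) = (3406 + D) − (4006) = −600 + D
Setting this equal to −46 kJ gives D = 554 kJ/mol.

D(H-F) ≈ 554 kJ/mol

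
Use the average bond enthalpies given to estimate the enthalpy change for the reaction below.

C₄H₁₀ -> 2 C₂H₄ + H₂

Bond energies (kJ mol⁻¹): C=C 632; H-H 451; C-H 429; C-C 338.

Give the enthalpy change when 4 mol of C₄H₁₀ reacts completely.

ΔH = +628 kJ

Bonds broken (reactants):
  C-C: 3 × 338 = 1014
  C-H: 10 × 429 = 4290
  Σ(broken) = 5304 kJ
Bonds formed (products):
  C-H: 8 × 429 = 3432
  C=C: 2 × 632 = 1264
  H-H: 1 × 451 = 451
  Σ(formed) = 5147 kJ
ΔH = Σ(broken) − Σ(formed) = 5304 − 5147 = +157 kJ
For 4× the reaction as written: 4 × (+157) = +628 kJ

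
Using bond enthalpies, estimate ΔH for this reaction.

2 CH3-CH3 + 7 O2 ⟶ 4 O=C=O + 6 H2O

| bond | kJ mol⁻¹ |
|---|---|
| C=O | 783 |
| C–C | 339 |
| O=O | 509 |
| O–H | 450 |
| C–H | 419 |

Bonds broken (reactants):
  C–C: 2 × 339 = 678
  C–H: 12 × 419 = 5028
  O=O: 7 × 509 = 3563
  Σ(broken) = 9269 kJ
Bonds formed (products):
  C=O: 8 × 783 = 6264
  O–H: 12 × 450 = 5400
  Σ(formed) = 11664 kJ
ΔH = Σ(broken) − Σ(formed) = 9269 − 11664 = −2395 kJ

ΔH ≈ −2395 kJ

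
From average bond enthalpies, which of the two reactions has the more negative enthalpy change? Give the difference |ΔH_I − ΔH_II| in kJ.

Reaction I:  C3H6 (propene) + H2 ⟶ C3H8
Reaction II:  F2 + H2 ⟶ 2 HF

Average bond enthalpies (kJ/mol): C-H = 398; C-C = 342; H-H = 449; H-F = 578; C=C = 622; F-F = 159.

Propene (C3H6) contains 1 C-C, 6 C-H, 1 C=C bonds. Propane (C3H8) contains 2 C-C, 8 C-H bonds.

Reaction II, by 481 kJ

Reaction I:
  Bonds broken (reactants):
    C-C: 1 × 342 = 342
    C-H: 6 × 398 = 2388
    C=C: 1 × 622 = 622
    H-H: 1 × 449 = 449
    Σ(broken) = 3801 kJ
  Bonds formed (products):
    C-C: 2 × 342 = 684
    C-H: 8 × 398 = 3184
    Σ(formed) = 3868 kJ
  ΔH_I = 3801 − 3868 = −67 kJ
Reaction II:
  Bonds broken (reactants):
    F-F: 1 × 159 = 159
    H-H: 1 × 449 = 449
    Σ(broken) = 608 kJ
  Bonds formed (products):
    H-F: 2 × 578 = 1156
    Σ(formed) = 1156 kJ
  ΔH_II = 608 − 1156 = −548 kJ
ΔH_I − ΔH_II = +481 kJ, so reaction II has the more negative ΔH; |ΔH_I − ΔH_II| = 481 kJ.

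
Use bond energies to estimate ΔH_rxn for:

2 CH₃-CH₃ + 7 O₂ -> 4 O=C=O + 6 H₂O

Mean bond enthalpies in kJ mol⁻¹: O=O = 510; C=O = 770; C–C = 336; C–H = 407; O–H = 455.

ΔH ≈ −2494 kJ

Bonds broken (reactants):
  C–C: 2 × 336 = 672
  C–H: 12 × 407 = 4884
  O=O: 7 × 510 = 3570
  Σ(broken) = 9126 kJ
Bonds formed (products):
  C=O: 8 × 770 = 6160
  O–H: 12 × 455 = 5460
  Σ(formed) = 11620 kJ
ΔH = Σ(broken) − Σ(formed) = 9126 − 11620 = −2494 kJ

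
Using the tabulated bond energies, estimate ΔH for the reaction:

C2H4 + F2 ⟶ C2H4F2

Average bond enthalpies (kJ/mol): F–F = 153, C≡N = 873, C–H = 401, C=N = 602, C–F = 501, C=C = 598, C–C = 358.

Bonds broken (reactants):
  C–H: 4 × 401 = 1604
  C=C: 1 × 598 = 598
  F–F: 1 × 153 = 153
  Σ(broken) = 2355 kJ
Bonds formed (products):
  C–C: 1 × 358 = 358
  C–F: 2 × 501 = 1002
  C–H: 4 × 401 = 1604
  Σ(formed) = 2964 kJ
ΔH = Σ(broken) − Σ(formed) = 2355 − 2964 = −609 kJ

ΔH ≈ −609 kJ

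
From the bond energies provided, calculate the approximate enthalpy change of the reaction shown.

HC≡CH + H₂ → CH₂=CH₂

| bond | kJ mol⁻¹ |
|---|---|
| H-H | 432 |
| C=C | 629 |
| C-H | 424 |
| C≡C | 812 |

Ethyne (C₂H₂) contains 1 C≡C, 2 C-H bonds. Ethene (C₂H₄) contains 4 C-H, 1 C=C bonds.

ΔH ≈ −233 kJ

Bonds broken (reactants):
  C≡C: 1 × 812 = 812
  C-H: 2 × 424 = 848
  H-H: 1 × 432 = 432
  Σ(broken) = 2092 kJ
Bonds formed (products):
  C-H: 4 × 424 = 1696
  C=C: 1 × 629 = 629
  Σ(formed) = 2325 kJ
ΔH = Σ(broken) − Σ(formed) = 2092 − 2325 = −233 kJ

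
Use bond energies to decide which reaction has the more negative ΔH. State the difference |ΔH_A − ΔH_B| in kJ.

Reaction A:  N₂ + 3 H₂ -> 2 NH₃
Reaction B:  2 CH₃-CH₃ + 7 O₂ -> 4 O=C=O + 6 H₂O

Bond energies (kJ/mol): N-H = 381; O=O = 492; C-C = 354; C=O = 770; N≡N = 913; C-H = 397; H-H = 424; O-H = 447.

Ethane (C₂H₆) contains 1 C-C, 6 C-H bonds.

Reaction A:
  Bonds broken (reactants):
    H-H: 3 × 424 = 1272
    N≡N: 1 × 913 = 913
    Σ(broken) = 2185 kJ
  Bonds formed (products):
    N-H: 6 × 381 = 2286
    Σ(formed) = 2286 kJ
  ΔH_A = 2185 − 2286 = −101 kJ
Reaction B:
  Bonds broken (reactants):
    C-C: 2 × 354 = 708
    C-H: 12 × 397 = 4764
    O=O: 7 × 492 = 3444
    Σ(broken) = 8916 kJ
  Bonds formed (products):
    C=O: 8 × 770 = 6160
    O-H: 12 × 447 = 5364
    Σ(formed) = 11524 kJ
  ΔH_B = 8916 − 11524 = −2608 kJ
ΔH_A − ΔH_B = +2507 kJ, so reaction B has the more negative ΔH; |ΔH_A − ΔH_B| = 2507 kJ.

Reaction B, by 2507 kJ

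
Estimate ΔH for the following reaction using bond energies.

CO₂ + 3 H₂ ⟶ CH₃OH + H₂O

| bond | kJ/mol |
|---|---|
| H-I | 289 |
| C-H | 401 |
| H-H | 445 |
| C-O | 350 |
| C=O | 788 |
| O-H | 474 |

Bonds broken (reactants):
  C=O: 2 × 788 = 1576
  H-H: 3 × 445 = 1335
  Σ(broken) = 2911 kJ
Bonds formed (products):
  C-H: 3 × 401 = 1203
  C-O: 1 × 350 = 350
  O-H: 3 × 474 = 1422
  Σ(formed) = 2975 kJ
ΔH = Σ(broken) − Σ(formed) = 2911 − 2975 = −64 kJ

ΔH ≈ −64 kJ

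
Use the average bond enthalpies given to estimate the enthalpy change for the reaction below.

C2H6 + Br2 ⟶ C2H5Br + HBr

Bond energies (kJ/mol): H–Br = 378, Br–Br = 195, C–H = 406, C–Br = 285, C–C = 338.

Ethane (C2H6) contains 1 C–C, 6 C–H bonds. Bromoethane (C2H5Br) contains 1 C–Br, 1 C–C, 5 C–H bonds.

ΔH ≈ −62 kJ

Bonds broken (reactants):
  Br–Br: 1 × 195 = 195
  C–C: 1 × 338 = 338
  C–H: 6 × 406 = 2436
  Σ(broken) = 2969 kJ
Bonds formed (products):
  C–Br: 1 × 285 = 285
  C–C: 1 × 338 = 338
  C–H: 5 × 406 = 2030
  H–Br: 1 × 378 = 378
  Σ(formed) = 3031 kJ
ΔH = Σ(broken) − Σ(formed) = 2969 − 3031 = −62 kJ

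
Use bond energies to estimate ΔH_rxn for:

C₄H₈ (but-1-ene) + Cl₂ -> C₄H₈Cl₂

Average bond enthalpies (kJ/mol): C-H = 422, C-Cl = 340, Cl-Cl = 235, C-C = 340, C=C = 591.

Bonds broken (reactants):
  C-C: 2 × 340 = 680
  C-H: 8 × 422 = 3376
  C=C: 1 × 591 = 591
  Cl-Cl: 1 × 235 = 235
  Σ(broken) = 4882 kJ
Bonds formed (products):
  C-C: 3 × 340 = 1020
  C-Cl: 2 × 340 = 680
  C-H: 8 × 422 = 3376
  Σ(formed) = 5076 kJ
ΔH = Σ(broken) − Σ(formed) = 4882 − 5076 = −194 kJ

ΔH ≈ −194 kJ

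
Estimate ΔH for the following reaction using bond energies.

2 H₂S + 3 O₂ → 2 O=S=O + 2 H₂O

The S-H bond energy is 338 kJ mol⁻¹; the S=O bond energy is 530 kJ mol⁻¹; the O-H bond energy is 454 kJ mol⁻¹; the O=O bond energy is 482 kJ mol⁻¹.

ΔH ≈ −1138 kJ

Bonds broken (reactants):
  O=O: 3 × 482 = 1446
  S-H: 4 × 338 = 1352
  Σ(broken) = 2798 kJ
Bonds formed (products):
  O-H: 4 × 454 = 1816
  S=O: 4 × 530 = 2120
  Σ(formed) = 3936 kJ
ΔH = Σ(broken) − Σ(formed) = 2798 − 3936 = −1138 kJ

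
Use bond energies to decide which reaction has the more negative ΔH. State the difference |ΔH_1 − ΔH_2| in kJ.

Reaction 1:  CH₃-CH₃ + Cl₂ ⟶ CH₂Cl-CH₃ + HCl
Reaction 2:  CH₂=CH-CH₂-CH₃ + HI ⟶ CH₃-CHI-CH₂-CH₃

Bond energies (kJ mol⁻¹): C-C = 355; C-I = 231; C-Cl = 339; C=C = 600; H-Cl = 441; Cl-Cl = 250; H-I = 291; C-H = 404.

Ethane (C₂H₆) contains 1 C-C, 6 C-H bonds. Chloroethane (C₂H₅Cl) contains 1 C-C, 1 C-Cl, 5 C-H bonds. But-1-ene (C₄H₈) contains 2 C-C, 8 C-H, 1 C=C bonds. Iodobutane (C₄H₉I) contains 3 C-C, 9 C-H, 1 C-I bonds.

Reaction 1, by 27 kJ

Reaction 1:
  Bonds broken (reactants):
    C-C: 1 × 355 = 355
    C-H: 6 × 404 = 2424
    Cl-Cl: 1 × 250 = 250
    Σ(broken) = 3029 kJ
  Bonds formed (products):
    C-C: 1 × 355 = 355
    C-Cl: 1 × 339 = 339
    C-H: 5 × 404 = 2020
    H-Cl: 1 × 441 = 441
    Σ(formed) = 3155 kJ
  ΔH_1 = 3029 − 3155 = −126 kJ
Reaction 2:
  Bonds broken (reactants):
    C-C: 2 × 355 = 710
    C-H: 8 × 404 = 3232
    C=C: 1 × 600 = 600
    H-I: 1 × 291 = 291
    Σ(broken) = 4833 kJ
  Bonds formed (products):
    C-C: 3 × 355 = 1065
    C-H: 9 × 404 = 3636
    C-I: 1 × 231 = 231
    Σ(formed) = 4932 kJ
  ΔH_2 = 4833 − 4932 = −99 kJ
ΔH_1 − ΔH_2 = −27 kJ, so reaction 1 has the more negative ΔH; |ΔH_1 − ΔH_2| = 27 kJ.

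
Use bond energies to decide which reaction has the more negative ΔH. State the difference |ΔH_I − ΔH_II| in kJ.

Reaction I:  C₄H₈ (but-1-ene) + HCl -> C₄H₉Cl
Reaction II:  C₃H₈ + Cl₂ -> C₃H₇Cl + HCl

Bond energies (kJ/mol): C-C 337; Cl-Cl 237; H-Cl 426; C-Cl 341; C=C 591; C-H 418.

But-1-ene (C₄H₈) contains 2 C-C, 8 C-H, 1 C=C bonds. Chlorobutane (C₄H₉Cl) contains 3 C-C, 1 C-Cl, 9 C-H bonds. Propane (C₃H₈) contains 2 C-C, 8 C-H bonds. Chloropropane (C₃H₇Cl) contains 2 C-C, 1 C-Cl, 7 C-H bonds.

Reaction II, by 33 kJ

Reaction I:
  Bonds broken (reactants):
    C-C: 2 × 337 = 674
    C-H: 8 × 418 = 3344
    C=C: 1 × 591 = 591
    H-Cl: 1 × 426 = 426
    Σ(broken) = 5035 kJ
  Bonds formed (products):
    C-C: 3 × 337 = 1011
    C-Cl: 1 × 341 = 341
    C-H: 9 × 418 = 3762
    Σ(formed) = 5114 kJ
  ΔH_I = 5035 − 5114 = −79 kJ
Reaction II:
  Bonds broken (reactants):
    C-C: 2 × 337 = 674
    C-H: 8 × 418 = 3344
    Cl-Cl: 1 × 237 = 237
    Σ(broken) = 4255 kJ
  Bonds formed (products):
    C-C: 2 × 337 = 674
    C-Cl: 1 × 341 = 341
    C-H: 7 × 418 = 2926
    H-Cl: 1 × 426 = 426
    Σ(formed) = 4367 kJ
  ΔH_II = 4255 − 4367 = −112 kJ
ΔH_I − ΔH_II = +33 kJ, so reaction II has the more negative ΔH; |ΔH_I − ΔH_II| = 33 kJ.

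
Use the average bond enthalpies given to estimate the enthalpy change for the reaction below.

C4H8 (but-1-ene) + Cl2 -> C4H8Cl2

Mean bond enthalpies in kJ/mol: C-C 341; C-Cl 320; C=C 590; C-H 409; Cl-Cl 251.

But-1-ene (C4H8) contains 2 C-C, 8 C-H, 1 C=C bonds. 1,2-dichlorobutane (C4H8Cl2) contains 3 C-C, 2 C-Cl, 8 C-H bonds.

ΔH ≈ −140 kJ

Bonds broken (reactants):
  C-C: 2 × 341 = 682
  C-H: 8 × 409 = 3272
  C=C: 1 × 590 = 590
  Cl-Cl: 1 × 251 = 251
  Σ(broken) = 4795 kJ
Bonds formed (products):
  C-C: 3 × 341 = 1023
  C-Cl: 2 × 320 = 640
  C-H: 8 × 409 = 3272
  Σ(formed) = 4935 kJ
ΔH = Σ(broken) − Σ(formed) = 4795 − 4935 = −140 kJ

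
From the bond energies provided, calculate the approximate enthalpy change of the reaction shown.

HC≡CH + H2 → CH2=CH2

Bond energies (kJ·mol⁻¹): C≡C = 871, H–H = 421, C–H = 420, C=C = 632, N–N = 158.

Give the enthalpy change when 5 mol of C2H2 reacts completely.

Bonds broken (reactants):
  C≡C: 1 × 871 = 871
  C–H: 2 × 420 = 840
  H–H: 1 × 421 = 421
  Σ(broken) = 2132 kJ
Bonds formed (products):
  C–H: 4 × 420 = 1680
  C=C: 1 × 632 = 632
  Σ(formed) = 2312 kJ
ΔH = Σ(broken) − Σ(formed) = 2132 − 2312 = −180 kJ
For 5× the reaction as written: 5 × (−180) = −900 kJ

ΔH = −900 kJ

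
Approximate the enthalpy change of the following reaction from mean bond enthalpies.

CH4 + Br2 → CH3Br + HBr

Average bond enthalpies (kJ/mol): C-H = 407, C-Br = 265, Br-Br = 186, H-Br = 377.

Bonds broken (reactants):
  Br-Br: 1 × 186 = 186
  C-H: 4 × 407 = 1628
  Σ(broken) = 1814 kJ
Bonds formed (products):
  C-Br: 1 × 265 = 265
  C-H: 3 × 407 = 1221
  H-Br: 1 × 377 = 377
  Σ(formed) = 1863 kJ
ΔH = Σ(broken) − Σ(formed) = 1814 − 1863 = −49 kJ

ΔH ≈ −49 kJ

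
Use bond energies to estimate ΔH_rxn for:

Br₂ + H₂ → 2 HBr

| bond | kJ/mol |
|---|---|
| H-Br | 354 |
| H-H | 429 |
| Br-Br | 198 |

Bonds broken (reactants):
  Br-Br: 1 × 198 = 198
  H-H: 1 × 429 = 429
  Σ(broken) = 627 kJ
Bonds formed (products):
  H-Br: 2 × 354 = 708
  Σ(formed) = 708 kJ
ΔH = Σ(broken) − Σ(formed) = 627 − 708 = −81 kJ

ΔH ≈ −81 kJ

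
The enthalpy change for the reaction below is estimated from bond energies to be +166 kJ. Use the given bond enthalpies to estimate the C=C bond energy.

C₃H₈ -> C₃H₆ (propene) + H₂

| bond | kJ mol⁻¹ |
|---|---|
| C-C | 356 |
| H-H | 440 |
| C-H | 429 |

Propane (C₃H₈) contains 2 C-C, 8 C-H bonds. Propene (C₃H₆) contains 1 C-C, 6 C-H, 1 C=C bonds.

Let D be the C=C bond energy.
Σ(broken) = 2×356 + 8×429 = 4144
Σ(formed) = 1×356 + 6×429 + 1×D + 1×440 = 3370 + D
ΔH = Σ(broken) − Σ(formed) = (4144) − (3370 + D) = +774 − D
Setting this equal to +166 kJ gives D = 608 kJ/mol.

D(C=C) ≈ 608 kJ/mol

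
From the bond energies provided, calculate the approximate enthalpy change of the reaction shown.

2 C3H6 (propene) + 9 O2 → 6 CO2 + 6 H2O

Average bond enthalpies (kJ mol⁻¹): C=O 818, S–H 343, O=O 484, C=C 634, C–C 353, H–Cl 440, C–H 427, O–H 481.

ΔH ≈ −4134 kJ

Bonds broken (reactants):
  C–C: 2 × 353 = 706
  C–H: 12 × 427 = 5124
  C=C: 2 × 634 = 1268
  O=O: 9 × 484 = 4356
  Σ(broken) = 11454 kJ
Bonds formed (products):
  C=O: 12 × 818 = 9816
  O–H: 12 × 481 = 5772
  Σ(formed) = 15588 kJ
ΔH = Σ(broken) − Σ(formed) = 11454 − 15588 = −4134 kJ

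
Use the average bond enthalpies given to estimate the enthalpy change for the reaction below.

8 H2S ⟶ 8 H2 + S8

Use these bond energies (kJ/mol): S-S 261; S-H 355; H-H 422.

ΔH ≈ +216 kJ

Bonds broken (reactants):
  S-H: 16 × 355 = 5680
  Σ(broken) = 5680 kJ
Bonds formed (products):
  H-H: 8 × 422 = 3376
  S-S: 8 × 261 = 2088
  Σ(formed) = 5464 kJ
ΔH = Σ(broken) − Σ(formed) = 5680 − 5464 = +216 kJ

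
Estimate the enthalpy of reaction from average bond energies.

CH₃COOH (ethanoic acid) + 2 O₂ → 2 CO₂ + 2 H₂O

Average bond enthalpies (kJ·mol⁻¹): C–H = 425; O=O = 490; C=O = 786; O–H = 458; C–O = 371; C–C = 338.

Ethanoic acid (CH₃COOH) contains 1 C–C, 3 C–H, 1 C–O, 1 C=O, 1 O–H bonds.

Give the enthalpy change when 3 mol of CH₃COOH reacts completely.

ΔH = −2304 kJ

Bonds broken (reactants):
  C–C: 1 × 338 = 338
  C–H: 3 × 425 = 1275
  C–O: 1 × 371 = 371
  C=O: 1 × 786 = 786
  O–H: 1 × 458 = 458
  O=O: 2 × 490 = 980
  Σ(broken) = 4208 kJ
Bonds formed (products):
  C=O: 4 × 786 = 3144
  O–H: 4 × 458 = 1832
  Σ(formed) = 4976 kJ
ΔH = Σ(broken) − Σ(formed) = 4208 − 4976 = −768 kJ
For 3× the reaction as written: 3 × (−768) = −2304 kJ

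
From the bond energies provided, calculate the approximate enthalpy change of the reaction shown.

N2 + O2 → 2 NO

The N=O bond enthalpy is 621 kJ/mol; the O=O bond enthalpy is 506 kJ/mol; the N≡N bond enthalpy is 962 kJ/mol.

Bonds broken (reactants):
  N≡N: 1 × 962 = 962
  O=O: 1 × 506 = 506
  Σ(broken) = 1468 kJ
Bonds formed (products):
  N=O: 2 × 621 = 1242
  Σ(formed) = 1242 kJ
ΔH = Σ(broken) − Σ(formed) = 1468 − 1242 = +226 kJ

ΔH ≈ +226 kJ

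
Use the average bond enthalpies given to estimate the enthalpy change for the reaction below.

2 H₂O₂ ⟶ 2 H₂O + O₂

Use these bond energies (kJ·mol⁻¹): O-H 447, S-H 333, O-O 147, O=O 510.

Bonds broken (reactants):
  O-H: 4 × 447 = 1788
  O-O: 2 × 147 = 294
  Σ(broken) = 2082 kJ
Bonds formed (products):
  O-H: 4 × 447 = 1788
  O=O: 1 × 510 = 510
  Σ(formed) = 2298 kJ
ΔH = Σ(broken) − Σ(formed) = 2082 − 2298 = −216 kJ

ΔH ≈ −216 kJ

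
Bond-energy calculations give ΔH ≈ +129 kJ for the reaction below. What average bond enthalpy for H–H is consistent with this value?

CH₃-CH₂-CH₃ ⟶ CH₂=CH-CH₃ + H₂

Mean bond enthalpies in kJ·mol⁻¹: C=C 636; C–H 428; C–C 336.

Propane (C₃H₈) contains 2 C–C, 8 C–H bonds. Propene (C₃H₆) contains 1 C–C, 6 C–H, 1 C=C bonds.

Let D be the H–H bond energy.
Σ(broken) = 2×336 + 8×428 = 4096
Σ(formed) = 1×336 + 6×428 + 1×636 + 1×D = 3540 + D
ΔH = Σ(broken) − Σ(formed) = (4096) − (3540 + D) = +556 − D
Setting this equal to +129 kJ gives D = 427 kJ/mol.

D(H–H) ≈ 427 kJ/mol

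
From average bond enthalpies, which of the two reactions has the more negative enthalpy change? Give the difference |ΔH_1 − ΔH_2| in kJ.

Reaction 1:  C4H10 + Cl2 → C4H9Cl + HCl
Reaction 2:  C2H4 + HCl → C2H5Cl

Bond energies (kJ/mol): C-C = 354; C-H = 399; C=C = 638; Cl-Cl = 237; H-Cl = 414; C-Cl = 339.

Reaction 1, by 77 kJ

Reaction 1:
  Bonds broken (reactants):
    C-C: 3 × 354 = 1062
    C-H: 10 × 399 = 3990
    Cl-Cl: 1 × 237 = 237
    Σ(broken) = 5289 kJ
  Bonds formed (products):
    C-C: 3 × 354 = 1062
    C-Cl: 1 × 339 = 339
    C-H: 9 × 399 = 3591
    H-Cl: 1 × 414 = 414
    Σ(formed) = 5406 kJ
  ΔH_1 = 5289 − 5406 = −117 kJ
Reaction 2:
  Bonds broken (reactants):
    C-H: 4 × 399 = 1596
    C=C: 1 × 638 = 638
    H-Cl: 1 × 414 = 414
    Σ(broken) = 2648 kJ
  Bonds formed (products):
    C-C: 1 × 354 = 354
    C-Cl: 1 × 339 = 339
    C-H: 5 × 399 = 1995
    Σ(formed) = 2688 kJ
  ΔH_2 = 2648 − 2688 = −40 kJ
ΔH_1 − ΔH_2 = −77 kJ, so reaction 1 has the more negative ΔH; |ΔH_1 − ΔH_2| = 77 kJ.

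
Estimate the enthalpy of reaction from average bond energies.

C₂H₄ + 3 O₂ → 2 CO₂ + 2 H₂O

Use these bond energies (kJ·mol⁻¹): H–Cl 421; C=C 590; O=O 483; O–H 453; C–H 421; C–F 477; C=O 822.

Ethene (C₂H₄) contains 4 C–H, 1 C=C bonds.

ΔH ≈ −1377 kJ

Bonds broken (reactants):
  C–H: 4 × 421 = 1684
  C=C: 1 × 590 = 590
  O=O: 3 × 483 = 1449
  Σ(broken) = 3723 kJ
Bonds formed (products):
  C=O: 4 × 822 = 3288
  O–H: 4 × 453 = 1812
  Σ(formed) = 5100 kJ
ΔH = Σ(broken) − Σ(formed) = 3723 − 5100 = −1377 kJ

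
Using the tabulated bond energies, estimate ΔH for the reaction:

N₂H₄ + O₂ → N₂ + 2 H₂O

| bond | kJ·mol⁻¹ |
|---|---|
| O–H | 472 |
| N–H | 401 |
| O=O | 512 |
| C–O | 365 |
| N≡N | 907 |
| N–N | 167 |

ΔH ≈ −512 kJ

Bonds broken (reactants):
  N–H: 4 × 401 = 1604
  N–N: 1 × 167 = 167
  O=O: 1 × 512 = 512
  Σ(broken) = 2283 kJ
Bonds formed (products):
  N≡N: 1 × 907 = 907
  O–H: 4 × 472 = 1888
  Σ(formed) = 2795 kJ
ΔH = Σ(broken) − Σ(formed) = 2283 − 2795 = −512 kJ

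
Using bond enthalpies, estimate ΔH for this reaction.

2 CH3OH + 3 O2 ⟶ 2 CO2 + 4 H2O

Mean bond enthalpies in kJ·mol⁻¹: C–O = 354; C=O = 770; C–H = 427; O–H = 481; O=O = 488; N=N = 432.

Bonds broken (reactants):
  C–H: 6 × 427 = 2562
  C–O: 2 × 354 = 708
  O–H: 2 × 481 = 962
  O=O: 3 × 488 = 1464
  Σ(broken) = 5696 kJ
Bonds formed (products):
  C=O: 4 × 770 = 3080
  O–H: 8 × 481 = 3848
  Σ(formed) = 6928 kJ
ΔH = Σ(broken) − Σ(formed) = 5696 − 6928 = −1232 kJ

ΔH ≈ −1232 kJ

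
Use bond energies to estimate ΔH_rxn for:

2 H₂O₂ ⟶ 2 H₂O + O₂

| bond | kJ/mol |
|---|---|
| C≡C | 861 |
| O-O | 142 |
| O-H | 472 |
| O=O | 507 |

Bonds broken (reactants):
  O-H: 4 × 472 = 1888
  O-O: 2 × 142 = 284
  Σ(broken) = 2172 kJ
Bonds formed (products):
  O-H: 4 × 472 = 1888
  O=O: 1 × 507 = 507
  Σ(formed) = 2395 kJ
ΔH = Σ(broken) − Σ(formed) = 2172 − 2395 = −223 kJ

ΔH ≈ −223 kJ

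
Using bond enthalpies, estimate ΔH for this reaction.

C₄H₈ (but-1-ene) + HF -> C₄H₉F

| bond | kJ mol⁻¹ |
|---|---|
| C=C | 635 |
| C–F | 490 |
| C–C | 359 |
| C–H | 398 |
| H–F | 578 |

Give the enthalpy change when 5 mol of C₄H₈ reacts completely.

Bonds broken (reactants):
  C–C: 2 × 359 = 718
  C–H: 8 × 398 = 3184
  C=C: 1 × 635 = 635
  H–F: 1 × 578 = 578
  Σ(broken) = 5115 kJ
Bonds formed (products):
  C–C: 3 × 359 = 1077
  C–F: 1 × 490 = 490
  C–H: 9 × 398 = 3582
  Σ(formed) = 5149 kJ
ΔH = Σ(broken) − Σ(formed) = 5115 − 5149 = −34 kJ
For 5× the reaction as written: 5 × (−34) = −170 kJ

ΔH = −170 kJ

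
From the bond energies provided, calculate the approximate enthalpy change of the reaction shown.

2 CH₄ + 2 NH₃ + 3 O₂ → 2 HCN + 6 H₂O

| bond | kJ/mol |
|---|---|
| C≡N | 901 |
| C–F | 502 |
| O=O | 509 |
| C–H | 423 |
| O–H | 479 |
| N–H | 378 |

ΔH ≈ −1217 kJ

Bonds broken (reactants):
  C–H: 8 × 423 = 3384
  N–H: 6 × 378 = 2268
  O=O: 3 × 509 = 1527
  Σ(broken) = 7179 kJ
Bonds formed (products):
  C≡N: 2 × 901 = 1802
  C–H: 2 × 423 = 846
  O–H: 12 × 479 = 5748
  Σ(formed) = 8396 kJ
ΔH = Σ(broken) − Σ(formed) = 7179 − 8396 = −1217 kJ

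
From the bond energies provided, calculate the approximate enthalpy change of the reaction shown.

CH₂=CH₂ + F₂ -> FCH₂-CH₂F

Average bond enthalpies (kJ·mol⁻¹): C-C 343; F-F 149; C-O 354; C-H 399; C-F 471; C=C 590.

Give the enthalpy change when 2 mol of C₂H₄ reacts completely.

ΔH = −1092 kJ

Bonds broken (reactants):
  C-H: 4 × 399 = 1596
  C=C: 1 × 590 = 590
  F-F: 1 × 149 = 149
  Σ(broken) = 2335 kJ
Bonds formed (products):
  C-C: 1 × 343 = 343
  C-F: 2 × 471 = 942
  C-H: 4 × 399 = 1596
  Σ(formed) = 2881 kJ
ΔH = Σ(broken) − Σ(formed) = 2335 − 2881 = −546 kJ
For 2× the reaction as written: 2 × (−546) = −1092 kJ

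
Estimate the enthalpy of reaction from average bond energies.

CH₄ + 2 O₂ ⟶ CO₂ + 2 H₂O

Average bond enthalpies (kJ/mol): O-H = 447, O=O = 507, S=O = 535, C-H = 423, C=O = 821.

Bonds broken (reactants):
  C-H: 4 × 423 = 1692
  O=O: 2 × 507 = 1014
  Σ(broken) = 2706 kJ
Bonds formed (products):
  C=O: 2 × 821 = 1642
  O-H: 4 × 447 = 1788
  Σ(formed) = 3430 kJ
ΔH = Σ(broken) − Σ(formed) = 2706 − 3430 = −724 kJ

ΔH ≈ −724 kJ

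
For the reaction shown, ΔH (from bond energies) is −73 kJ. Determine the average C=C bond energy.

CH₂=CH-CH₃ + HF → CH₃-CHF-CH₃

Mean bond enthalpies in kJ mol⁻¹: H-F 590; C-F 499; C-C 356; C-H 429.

D(C=C) ≈ 621 kJ/mol

Let D be the C=C bond energy.
Σ(broken) = 1×356 + 6×429 + 1×D + 1×590 = 3520 + D
Σ(formed) = 2×356 + 1×499 + 7×429 = 4214
ΔH = Σ(broken) − Σ(formed) = (3520 + D) − (4214) = −694 + D
Setting this equal to −73 kJ gives D = 621 kJ/mol.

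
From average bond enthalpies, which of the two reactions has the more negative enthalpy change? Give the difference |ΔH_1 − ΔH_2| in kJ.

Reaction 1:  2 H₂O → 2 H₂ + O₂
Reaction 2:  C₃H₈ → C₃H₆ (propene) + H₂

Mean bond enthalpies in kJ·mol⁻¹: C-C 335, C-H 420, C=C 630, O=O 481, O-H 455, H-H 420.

Reaction 2, by 374 kJ

Reaction 1:
  Bonds broken (reactants):
    O-H: 4 × 455 = 1820
    Σ(broken) = 1820 kJ
  Bonds formed (products):
    H-H: 2 × 420 = 840
    O=O: 1 × 481 = 481
    Σ(formed) = 1321 kJ
  ΔH_1 = 1820 − 1321 = +499 kJ
Reaction 2:
  Bonds broken (reactants):
    C-C: 2 × 335 = 670
    C-H: 8 × 420 = 3360
    Σ(broken) = 4030 kJ
  Bonds formed (products):
    C-C: 1 × 335 = 335
    C-H: 6 × 420 = 2520
    C=C: 1 × 630 = 630
    H-H: 1 × 420 = 420
    Σ(formed) = 3905 kJ
  ΔH_2 = 4030 − 3905 = +125 kJ
ΔH_1 − ΔH_2 = +374 kJ, so reaction 2 has the more negative ΔH; |ΔH_1 − ΔH_2| = 374 kJ.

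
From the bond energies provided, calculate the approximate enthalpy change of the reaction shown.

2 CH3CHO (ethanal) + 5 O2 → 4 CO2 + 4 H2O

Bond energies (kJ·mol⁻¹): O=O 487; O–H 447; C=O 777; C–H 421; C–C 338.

Bonds broken (reactants):
  C–C: 2 × 338 = 676
  C–H: 8 × 421 = 3368
  C=O: 2 × 777 = 1554
  O=O: 5 × 487 = 2435
  Σ(broken) = 8033 kJ
Bonds formed (products):
  C=O: 8 × 777 = 6216
  O–H: 8 × 447 = 3576
  Σ(formed) = 9792 kJ
ΔH = Σ(broken) − Σ(formed) = 8033 − 9792 = −1759 kJ

ΔH ≈ −1759 kJ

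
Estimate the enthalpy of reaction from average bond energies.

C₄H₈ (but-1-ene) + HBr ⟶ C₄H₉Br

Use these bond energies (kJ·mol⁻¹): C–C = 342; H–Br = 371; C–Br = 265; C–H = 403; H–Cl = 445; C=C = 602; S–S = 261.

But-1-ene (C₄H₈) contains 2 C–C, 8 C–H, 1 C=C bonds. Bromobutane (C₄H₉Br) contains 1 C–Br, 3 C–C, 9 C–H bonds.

Bonds broken (reactants):
  C–C: 2 × 342 = 684
  C–H: 8 × 403 = 3224
  C=C: 1 × 602 = 602
  H–Br: 1 × 371 = 371
  Σ(broken) = 4881 kJ
Bonds formed (products):
  C–Br: 1 × 265 = 265
  C–C: 3 × 342 = 1026
  C–H: 9 × 403 = 3627
  Σ(formed) = 4918 kJ
ΔH = Σ(broken) − Σ(formed) = 4881 − 4918 = −37 kJ

ΔH ≈ −37 kJ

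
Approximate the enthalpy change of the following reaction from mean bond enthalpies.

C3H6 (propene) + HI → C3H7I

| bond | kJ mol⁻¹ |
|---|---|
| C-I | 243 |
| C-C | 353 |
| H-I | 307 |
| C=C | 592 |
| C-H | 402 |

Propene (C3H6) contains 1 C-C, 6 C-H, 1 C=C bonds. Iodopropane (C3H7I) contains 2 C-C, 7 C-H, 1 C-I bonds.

Bonds broken (reactants):
  C-C: 1 × 353 = 353
  C-H: 6 × 402 = 2412
  C=C: 1 × 592 = 592
  H-I: 1 × 307 = 307
  Σ(broken) = 3664 kJ
Bonds formed (products):
  C-C: 2 × 353 = 706
  C-H: 7 × 402 = 2814
  C-I: 1 × 243 = 243
  Σ(formed) = 3763 kJ
ΔH = Σ(broken) − Σ(formed) = 3664 − 3763 = −99 kJ

ΔH ≈ −99 kJ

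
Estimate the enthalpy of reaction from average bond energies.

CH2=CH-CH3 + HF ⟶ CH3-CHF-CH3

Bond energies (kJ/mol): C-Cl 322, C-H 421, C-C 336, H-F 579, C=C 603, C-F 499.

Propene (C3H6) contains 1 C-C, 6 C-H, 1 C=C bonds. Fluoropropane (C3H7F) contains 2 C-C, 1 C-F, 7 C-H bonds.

ΔH ≈ −74 kJ

Bonds broken (reactants):
  C-C: 1 × 336 = 336
  C-H: 6 × 421 = 2526
  C=C: 1 × 603 = 603
  H-F: 1 × 579 = 579
  Σ(broken) = 4044 kJ
Bonds formed (products):
  C-C: 2 × 336 = 672
  C-F: 1 × 499 = 499
  C-H: 7 × 421 = 2947
  Σ(formed) = 4118 kJ
ΔH = Σ(broken) − Σ(formed) = 4044 − 4118 = −74 kJ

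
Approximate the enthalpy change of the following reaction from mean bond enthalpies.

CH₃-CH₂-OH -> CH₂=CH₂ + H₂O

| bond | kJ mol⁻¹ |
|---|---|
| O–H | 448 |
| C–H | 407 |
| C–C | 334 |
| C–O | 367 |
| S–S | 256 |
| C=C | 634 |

Bonds broken (reactants):
  C–C: 1 × 334 = 334
  C–H: 5 × 407 = 2035
  C–O: 1 × 367 = 367
  O–H: 1 × 448 = 448
  Σ(broken) = 3184 kJ
Bonds formed (products):
  C–H: 4 × 407 = 1628
  C=C: 1 × 634 = 634
  O–H: 2 × 448 = 896
  Σ(formed) = 3158 kJ
ΔH = Σ(broken) − Σ(formed) = 3184 − 3158 = +26 kJ

ΔH ≈ +26 kJ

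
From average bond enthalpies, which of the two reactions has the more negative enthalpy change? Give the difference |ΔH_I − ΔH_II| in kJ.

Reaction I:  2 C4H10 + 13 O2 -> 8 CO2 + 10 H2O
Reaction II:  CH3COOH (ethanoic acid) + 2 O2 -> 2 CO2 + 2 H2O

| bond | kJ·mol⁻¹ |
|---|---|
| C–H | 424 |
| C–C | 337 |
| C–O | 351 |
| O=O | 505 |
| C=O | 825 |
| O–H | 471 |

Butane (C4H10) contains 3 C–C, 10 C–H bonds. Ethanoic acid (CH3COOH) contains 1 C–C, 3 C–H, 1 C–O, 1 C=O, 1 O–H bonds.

Reaction I, by 4635 kJ

Reaction I:
  Bonds broken (reactants):
    C–C: 6 × 337 = 2022
    C–H: 20 × 424 = 8480
    O=O: 13 × 505 = 6565
    Σ(broken) = 17067 kJ
  Bonds formed (products):
    C=O: 16 × 825 = 13200
    O–H: 20 × 471 = 9420
    Σ(formed) = 22620 kJ
  ΔH_I = 17067 − 22620 = −5553 kJ
Reaction II:
  Bonds broken (reactants):
    C–C: 1 × 337 = 337
    C–H: 3 × 424 = 1272
    C–O: 1 × 351 = 351
    C=O: 1 × 825 = 825
    O–H: 1 × 471 = 471
    O=O: 2 × 505 = 1010
    Σ(broken) = 4266 kJ
  Bonds formed (products):
    C=O: 4 × 825 = 3300
    O–H: 4 × 471 = 1884
    Σ(formed) = 5184 kJ
  ΔH_II = 4266 − 5184 = −918 kJ
ΔH_I − ΔH_II = −4635 kJ, so reaction I has the more negative ΔH; |ΔH_I − ΔH_II| = 4635 kJ.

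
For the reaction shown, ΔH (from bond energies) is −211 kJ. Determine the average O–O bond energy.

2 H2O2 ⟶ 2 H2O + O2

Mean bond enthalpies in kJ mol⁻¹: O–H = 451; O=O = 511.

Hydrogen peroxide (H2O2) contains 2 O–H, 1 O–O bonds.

Let D be the O–O bond energy.
Σ(broken) = 4×451 + 2×D = 1804 + 2D
Σ(formed) = 4×451 + 1×511 = 2315
ΔH = Σ(broken) − Σ(formed) = (1804 + 2D) − (2315) = −511 + 2D
Setting this equal to −211 kJ gives 2D = 300, so D = 150 kJ/mol.

D(O–O) ≈ 150 kJ/mol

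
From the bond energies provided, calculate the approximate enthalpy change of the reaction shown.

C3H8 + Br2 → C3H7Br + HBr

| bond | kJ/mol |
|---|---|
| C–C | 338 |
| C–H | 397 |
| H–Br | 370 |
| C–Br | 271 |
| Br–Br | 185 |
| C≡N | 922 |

ΔH ≈ −59 kJ

Bonds broken (reactants):
  Br–Br: 1 × 185 = 185
  C–C: 2 × 338 = 676
  C–H: 8 × 397 = 3176
  Σ(broken) = 4037 kJ
Bonds formed (products):
  C–Br: 1 × 271 = 271
  C–C: 2 × 338 = 676
  C–H: 7 × 397 = 2779
  H–Br: 1 × 370 = 370
  Σ(formed) = 4096 kJ
ΔH = Σ(broken) − Σ(formed) = 4037 − 4096 = −59 kJ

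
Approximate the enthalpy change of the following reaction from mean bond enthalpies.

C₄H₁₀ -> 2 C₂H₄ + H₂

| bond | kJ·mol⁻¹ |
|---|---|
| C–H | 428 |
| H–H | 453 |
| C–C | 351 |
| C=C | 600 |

ΔH ≈ +256 kJ

Bonds broken (reactants):
  C–C: 3 × 351 = 1053
  C–H: 10 × 428 = 4280
  Σ(broken) = 5333 kJ
Bonds formed (products):
  C–H: 8 × 428 = 3424
  C=C: 2 × 600 = 1200
  H–H: 1 × 453 = 453
  Σ(formed) = 5077 kJ
ΔH = Σ(broken) − Σ(formed) = 5333 − 5077 = +256 kJ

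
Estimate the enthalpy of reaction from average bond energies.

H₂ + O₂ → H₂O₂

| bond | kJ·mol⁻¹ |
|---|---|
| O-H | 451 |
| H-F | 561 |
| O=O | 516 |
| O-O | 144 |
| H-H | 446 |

ΔH ≈ −84 kJ

Bonds broken (reactants):
  H-H: 1 × 446 = 446
  O=O: 1 × 516 = 516
  Σ(broken) = 962 kJ
Bonds formed (products):
  O-H: 2 × 451 = 902
  O-O: 1 × 144 = 144
  Σ(formed) = 1046 kJ
ΔH = Σ(broken) − Σ(formed) = 962 − 1046 = −84 kJ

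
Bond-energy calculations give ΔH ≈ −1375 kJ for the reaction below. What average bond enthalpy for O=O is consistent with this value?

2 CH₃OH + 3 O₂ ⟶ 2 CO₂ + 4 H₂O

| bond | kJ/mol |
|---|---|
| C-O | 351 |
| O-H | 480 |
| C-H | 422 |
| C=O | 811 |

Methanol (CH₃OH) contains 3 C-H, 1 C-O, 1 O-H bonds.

D(O=O) ≈ 505 kJ/mol

Let D be the O=O bond energy.
Σ(broken) = 6×422 + 2×351 + 2×480 + 3×D = 4194 + 3D
Σ(formed) = 4×811 + 8×480 = 7084
ΔH = Σ(broken) − Σ(formed) = (4194 + 3D) − (7084) = −2890 + 3D
Setting this equal to −1375 kJ gives 3D = 1515, so D = 505 kJ/mol.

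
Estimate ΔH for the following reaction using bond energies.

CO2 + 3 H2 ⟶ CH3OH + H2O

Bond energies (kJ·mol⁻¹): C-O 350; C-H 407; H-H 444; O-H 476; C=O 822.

ΔH ≈ −23 kJ

Bonds broken (reactants):
  C=O: 2 × 822 = 1644
  H-H: 3 × 444 = 1332
  Σ(broken) = 2976 kJ
Bonds formed (products):
  C-H: 3 × 407 = 1221
  C-O: 1 × 350 = 350
  O-H: 3 × 476 = 1428
  Σ(formed) = 2999 kJ
ΔH = Σ(broken) − Σ(formed) = 2976 − 2999 = −23 kJ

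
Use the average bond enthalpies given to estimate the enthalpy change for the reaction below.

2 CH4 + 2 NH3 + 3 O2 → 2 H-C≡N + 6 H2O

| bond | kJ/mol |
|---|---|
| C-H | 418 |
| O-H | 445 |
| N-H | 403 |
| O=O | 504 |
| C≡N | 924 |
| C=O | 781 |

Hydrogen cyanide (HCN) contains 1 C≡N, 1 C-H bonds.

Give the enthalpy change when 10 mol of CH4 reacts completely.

Bonds broken (reactants):
  C-H: 8 × 418 = 3344
  N-H: 6 × 403 = 2418
  O=O: 3 × 504 = 1512
  Σ(broken) = 7274 kJ
Bonds formed (products):
  C≡N: 2 × 924 = 1848
  C-H: 2 × 418 = 836
  O-H: 12 × 445 = 5340
  Σ(formed) = 8024 kJ
ΔH = Σ(broken) − Σ(formed) = 7274 − 8024 = −750 kJ
For 5× the reaction as written: 5 × (−750) = −3750 kJ

ΔH = −3750 kJ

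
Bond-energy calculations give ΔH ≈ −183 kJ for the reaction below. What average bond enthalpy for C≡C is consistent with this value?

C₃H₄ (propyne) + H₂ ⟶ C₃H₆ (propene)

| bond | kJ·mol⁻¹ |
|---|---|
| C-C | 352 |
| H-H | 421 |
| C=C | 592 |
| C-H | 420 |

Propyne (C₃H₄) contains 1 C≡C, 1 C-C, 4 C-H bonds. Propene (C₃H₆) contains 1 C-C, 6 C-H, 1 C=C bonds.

Let D be the C≡C bond energy.
Σ(broken) = 1×D + 1×352 + 4×420 + 1×421 = 2453 + D
Σ(formed) = 1×352 + 6×420 + 1×592 = 3464
ΔH = Σ(broken) − Σ(formed) = (2453 + D) − (3464) = −1011 + D
Setting this equal to −183 kJ gives D = 828 kJ/mol.

D(C≡C) ≈ 828 kJ/mol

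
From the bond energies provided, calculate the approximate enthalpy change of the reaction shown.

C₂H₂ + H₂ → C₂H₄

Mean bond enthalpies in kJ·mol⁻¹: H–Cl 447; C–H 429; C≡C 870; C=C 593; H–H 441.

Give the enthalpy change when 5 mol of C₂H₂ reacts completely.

ΔH = −700 kJ

Bonds broken (reactants):
  C≡C: 1 × 870 = 870
  C–H: 2 × 429 = 858
  H–H: 1 × 441 = 441
  Σ(broken) = 2169 kJ
Bonds formed (products):
  C–H: 4 × 429 = 1716
  C=C: 1 × 593 = 593
  Σ(formed) = 2309 kJ
ΔH = Σ(broken) − Σ(formed) = 2169 − 2309 = −140 kJ
For 5× the reaction as written: 5 × (−140) = −700 kJ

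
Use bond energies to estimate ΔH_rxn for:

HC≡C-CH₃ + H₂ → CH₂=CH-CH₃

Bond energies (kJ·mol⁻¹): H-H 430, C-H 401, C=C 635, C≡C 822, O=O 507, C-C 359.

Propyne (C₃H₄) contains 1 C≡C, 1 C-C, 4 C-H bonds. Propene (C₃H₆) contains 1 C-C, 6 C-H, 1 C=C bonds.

ΔH ≈ −185 kJ

Bonds broken (reactants):
  C≡C: 1 × 822 = 822
  C-C: 1 × 359 = 359
  C-H: 4 × 401 = 1604
  H-H: 1 × 430 = 430
  Σ(broken) = 3215 kJ
Bonds formed (products):
  C-C: 1 × 359 = 359
  C-H: 6 × 401 = 2406
  C=C: 1 × 635 = 635
  Σ(formed) = 3400 kJ
ΔH = Σ(broken) − Σ(formed) = 3215 − 3400 = −185 kJ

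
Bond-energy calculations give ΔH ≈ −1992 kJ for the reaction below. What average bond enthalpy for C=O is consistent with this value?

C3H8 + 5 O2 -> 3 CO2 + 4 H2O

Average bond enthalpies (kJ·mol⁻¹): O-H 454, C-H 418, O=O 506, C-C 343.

Let D be the C=O bond energy.
Σ(broken) = 2×343 + 8×418 + 5×506 = 6560
Σ(formed) = 6×D + 8×454 = 3632 + 6D
ΔH = Σ(broken) − Σ(formed) = (6560) − (3632 + 6D) = +2928 − 6D
Setting this equal to −1992 kJ gives 6D = 4920, so D = 820 kJ/mol.

D(C=O) ≈ 820 kJ/mol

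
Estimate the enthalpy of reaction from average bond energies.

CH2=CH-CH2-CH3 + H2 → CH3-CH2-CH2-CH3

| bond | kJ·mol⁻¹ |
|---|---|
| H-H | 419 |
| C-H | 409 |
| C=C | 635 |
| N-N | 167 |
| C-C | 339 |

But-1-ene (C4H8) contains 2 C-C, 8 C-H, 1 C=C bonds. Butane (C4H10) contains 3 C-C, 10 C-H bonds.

Bonds broken (reactants):
  C-C: 2 × 339 = 678
  C-H: 8 × 409 = 3272
  C=C: 1 × 635 = 635
  H-H: 1 × 419 = 419
  Σ(broken) = 5004 kJ
Bonds formed (products):
  C-C: 3 × 339 = 1017
  C-H: 10 × 409 = 4090
  Σ(formed) = 5107 kJ
ΔH = Σ(broken) − Σ(formed) = 5004 − 5107 = −103 kJ

ΔH ≈ −103 kJ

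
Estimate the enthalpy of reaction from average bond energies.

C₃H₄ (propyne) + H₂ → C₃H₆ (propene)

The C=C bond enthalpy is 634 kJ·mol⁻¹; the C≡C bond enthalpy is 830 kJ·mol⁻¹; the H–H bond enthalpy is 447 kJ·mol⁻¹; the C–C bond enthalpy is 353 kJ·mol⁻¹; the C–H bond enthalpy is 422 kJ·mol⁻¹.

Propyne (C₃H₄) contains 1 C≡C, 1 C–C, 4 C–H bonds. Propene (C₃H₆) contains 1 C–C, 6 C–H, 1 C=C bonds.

ΔH ≈ −201 kJ

Bonds broken (reactants):
  C≡C: 1 × 830 = 830
  C–C: 1 × 353 = 353
  C–H: 4 × 422 = 1688
  H–H: 1 × 447 = 447
  Σ(broken) = 3318 kJ
Bonds formed (products):
  C–C: 1 × 353 = 353
  C–H: 6 × 422 = 2532
  C=C: 1 × 634 = 634
  Σ(formed) = 3519 kJ
ΔH = Σ(broken) − Σ(formed) = 3318 − 3519 = −201 kJ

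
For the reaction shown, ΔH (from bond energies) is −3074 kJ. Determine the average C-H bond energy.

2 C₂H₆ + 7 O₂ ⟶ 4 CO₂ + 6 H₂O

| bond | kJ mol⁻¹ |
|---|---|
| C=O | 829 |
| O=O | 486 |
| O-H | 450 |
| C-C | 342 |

Let D be the C-H bond energy.
Σ(broken) = 2×342 + 12×D + 7×486 = 4086 + 12D
Σ(formed) = 8×829 + 12×450 = 12032
ΔH = Σ(broken) − Σ(formed) = (4086 + 12D) − (12032) = −7946 + 12D
Setting this equal to −3074 kJ gives 12D = 4872, so D = 406 kJ/mol.

D(C-H) ≈ 406 kJ/mol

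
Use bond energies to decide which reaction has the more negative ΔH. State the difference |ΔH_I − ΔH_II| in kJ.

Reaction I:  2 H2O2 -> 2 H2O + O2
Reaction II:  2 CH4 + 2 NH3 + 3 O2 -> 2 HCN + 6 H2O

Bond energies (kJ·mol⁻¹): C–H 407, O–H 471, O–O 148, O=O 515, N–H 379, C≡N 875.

Reaction II, by 922 kJ

Reaction I:
  Bonds broken (reactants):
    O–H: 4 × 471 = 1884
    O–O: 2 × 148 = 296
    Σ(broken) = 2180 kJ
  Bonds formed (products):
    O–H: 4 × 471 = 1884
    O=O: 1 × 515 = 515
    Σ(formed) = 2399 kJ
  ΔH_I = 2180 − 2399 = −219 kJ
Reaction II:
  Bonds broken (reactants):
    C–H: 8 × 407 = 3256
    N–H: 6 × 379 = 2274
    O=O: 3 × 515 = 1545
    Σ(broken) = 7075 kJ
  Bonds formed (products):
    C≡N: 2 × 875 = 1750
    C–H: 2 × 407 = 814
    O–H: 12 × 471 = 5652
    Σ(formed) = 8216 kJ
  ΔH_II = 7075 − 8216 = −1141 kJ
ΔH_I − ΔH_II = +922 kJ, so reaction II has the more negative ΔH; |ΔH_I − ΔH_II| = 922 kJ.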